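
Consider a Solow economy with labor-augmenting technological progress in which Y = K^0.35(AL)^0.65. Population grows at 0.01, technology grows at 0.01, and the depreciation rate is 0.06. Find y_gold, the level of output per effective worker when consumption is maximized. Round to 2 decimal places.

Break-even investment rate: n + g + δ = 0.01 + 0.01 + 0.06 = 0.08.
Setting f'(k) = n+g+δ gives 0.35·k^(0.35−1) = 0.08, hence k_gold = (0.35/0.08)^(1/0.65) ≈ 9.6855.
Output: y_gold = k_gold^0.35 = 9.6855^0.35 ≈ 2.2138.

y_gold ≈ 2.21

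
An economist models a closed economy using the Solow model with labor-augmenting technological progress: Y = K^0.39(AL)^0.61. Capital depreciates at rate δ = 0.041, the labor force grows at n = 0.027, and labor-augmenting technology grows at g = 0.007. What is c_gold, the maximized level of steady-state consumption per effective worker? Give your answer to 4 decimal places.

c_gold ≈ 1.7503

Break-even investment rate: n + g + δ = 0.027 + 0.007 + 0.041 = 0.075.
Golden rule sets MPK = n+g+δ: 0.39·k^(0.39−1) = 0.075, so k_gold = (0.39/0.075)^(1/0.61) ≈ 14.9202.
y_gold = 14.9202^0.39 ≈ 2.8693.
c_gold = y_gold − (n+g+δ)·k_gold = 2.8693 − 0.075·14.9202 ≈ 1.7503.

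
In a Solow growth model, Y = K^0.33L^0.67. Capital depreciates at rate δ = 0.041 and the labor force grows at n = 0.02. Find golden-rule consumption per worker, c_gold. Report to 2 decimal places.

Break-even investment rate: n + δ = 0.02 + 0.041 = 0.061.
Setting f'(k) = n+δ gives 0.33·k^(0.33−1) = 0.061, hence k_gold = (0.33/0.061)^(1/0.67) ≈ 12.4252.
y_gold = 12.4252^0.33 ≈ 2.2968.
c_gold = y_gold − (n+δ)·k_gold = 2.2968 − 0.061·12.4252 ≈ 1.5388.

c_gold ≈ 1.54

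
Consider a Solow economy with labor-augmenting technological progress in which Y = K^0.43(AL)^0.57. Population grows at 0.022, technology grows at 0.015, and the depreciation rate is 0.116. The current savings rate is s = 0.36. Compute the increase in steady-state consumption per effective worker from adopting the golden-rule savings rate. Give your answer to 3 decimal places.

Δc ≈ 0.022

The effective depreciation rate is n + g + δ = 0.022 + 0.015 + 0.116 = 0.153.
Current steady state (s = 0.36): k* = (0.36/0.153)^(1/0.57) ≈ 4.4869, y* = 4.4869^0.43 ≈ 1.9069, c* = (1−0.36)·1.9069 ≈ 1.2204.
Golden rule sets MPK = n+g+δ: 0.43·k^(0.43−1) = 0.153, so k_gold = (0.43/0.153)^(1/0.57) ≈ 6.1281.
y_gold = 6.1281^0.43 ≈ 2.1805, c_gold = y_gold − 0.153·k_gold ≈ 1.2429.
Gain: Δc = 1.2429 − 1.2204 ≈ 0.0224.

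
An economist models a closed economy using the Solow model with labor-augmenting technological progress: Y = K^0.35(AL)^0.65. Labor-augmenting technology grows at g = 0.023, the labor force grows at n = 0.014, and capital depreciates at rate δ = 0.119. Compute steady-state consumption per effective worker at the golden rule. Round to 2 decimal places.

c_gold ≈ 1.00

Break-even investment rate: n + g + δ = 0.014 + 0.023 + 0.119 = 0.156.
At the golden rule the marginal product of capital equals n+g+δ: 0.35·k^(0.35−1) = 0.156. Solving, k_gold = (0.35/0.156)^(1/0.65) ≈ 3.4667.
y_gold = 3.4667^0.35 ≈ 1.5451.
c_gold = y_gold − (n+g+δ)·k_gold = 1.5451 − 0.156·3.4667 ≈ 1.0043.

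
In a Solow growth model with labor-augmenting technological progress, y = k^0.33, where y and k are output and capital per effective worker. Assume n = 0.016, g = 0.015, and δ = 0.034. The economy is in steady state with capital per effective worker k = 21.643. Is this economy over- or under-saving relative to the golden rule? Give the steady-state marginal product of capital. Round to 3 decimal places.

over-saving; MPK ≈ 0.042

The effective depreciation rate is n + g + δ = 0.016 + 0.015 + 0.034 = 0.065.
MPK = 0.33·k^(0.33−1) = 0.33·21.643^(-0.67) ≈ 0.0421.
MPK < 0.065, so the economy is dynamically inefficient (over-saving).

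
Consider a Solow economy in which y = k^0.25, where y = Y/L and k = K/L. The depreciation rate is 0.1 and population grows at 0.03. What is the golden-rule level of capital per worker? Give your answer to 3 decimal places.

k_gold ≈ 2.391

Capital per worker breaks even when investment replaces (n + δ)·k; here n + δ = 0.13.
Golden rule sets MPK = n+δ: 0.25·k^(0.25−1) = 0.13, so k_gold = (0.25/0.13)^(1/0.75) ≈ 2.3915.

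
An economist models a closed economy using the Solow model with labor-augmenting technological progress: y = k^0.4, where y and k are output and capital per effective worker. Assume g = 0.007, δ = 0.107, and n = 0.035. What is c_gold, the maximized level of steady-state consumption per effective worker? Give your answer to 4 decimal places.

c_gold ≈ 1.1590

n + g + δ = 0.035 + 0.007 + 0.107 = 0.149.
Setting f'(k) = n+g+δ gives 0.4·k^(0.4−1) = 0.149, hence k_gold = (0.4/0.149)^(1/0.6) ≈ 5.1855.
y_gold = 5.1855^0.4 ≈ 1.9316.
c_gold = y_gold − (n+g+δ)·k_gold = 1.9316 − 0.149·5.1855 ≈ 1.1590.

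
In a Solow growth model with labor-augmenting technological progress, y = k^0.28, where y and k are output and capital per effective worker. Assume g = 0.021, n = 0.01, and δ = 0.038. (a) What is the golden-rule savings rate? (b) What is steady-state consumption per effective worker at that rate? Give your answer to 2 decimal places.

(a) s_gold = 0.28; (b) c_gold ≈ 1.24

Break-even investment rate: n + g + δ = 0.01 + 0.021 + 0.038 = 0.069.
For Cobb-Douglas, s_gold equals capital's share: s_gold = 0.28.
Golden rule sets MPK = n+g+δ: 0.28·k^(0.28−1) = 0.069, so k_gold = (0.28/0.069)^(1/0.72) ≈ 6.9964.
y_gold = 6.9964^0.28 ≈ 1.7241; c_gold = (1−0.28)·y_gold ≈ 1.2414.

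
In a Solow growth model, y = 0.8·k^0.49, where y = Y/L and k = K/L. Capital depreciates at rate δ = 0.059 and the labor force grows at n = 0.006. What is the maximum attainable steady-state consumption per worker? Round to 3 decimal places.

The effective depreciation rate is n + δ = 0.006 + 0.059 = 0.065.
Setting f'(k) = n+δ gives 0.49·0.8·k^(0.49−1) = 0.065, hence k_gold = (0.49·0.8/0.065)^(1/0.51) ≈ 33.8955.
y_gold = 0.8·33.8955^0.49 ≈ 4.4963.
c_gold = y_gold − (n+δ)·k_gold = 4.4963 − 0.065·33.8955 ≈ 2.2931.

c_gold ≈ 2.293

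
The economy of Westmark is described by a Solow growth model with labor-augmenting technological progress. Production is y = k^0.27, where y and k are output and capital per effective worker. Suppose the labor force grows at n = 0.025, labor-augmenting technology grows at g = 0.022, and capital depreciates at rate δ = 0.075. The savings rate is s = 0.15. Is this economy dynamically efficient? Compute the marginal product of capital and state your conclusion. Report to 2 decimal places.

Capital per effective worker breaks even when investment replaces (n + g + δ)·k; here n + g + δ = 0.122.
Steady-state k*: s·k^0.27 = 0.122·k gives k* = (0.15/0.122)^(1/0.73) ≈ 1.3271.
MPK = 0.27·1.3271^(-0.73) ≈ 0.2196.
MPK > n+g+δ = 0.122, so the economy is dynamically efficient (under-saving).

dynamically efficient; MPK ≈ 0.22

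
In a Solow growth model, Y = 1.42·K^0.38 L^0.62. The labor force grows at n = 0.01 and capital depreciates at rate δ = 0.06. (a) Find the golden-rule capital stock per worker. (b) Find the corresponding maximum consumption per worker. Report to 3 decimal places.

(a) k_gold ≈ 26.953; (b) c_gold ≈ 3.078

Capital per worker breaks even when investment replaces (n + δ)·k; here n + δ = 0.07.
At the golden rule the marginal product of capital equals n+δ: 0.38·1.42·k^(0.38−1) = 0.07. Solving, k_gold = (0.38·1.42/0.07)^(1/0.62) ≈ 26.9527.
y_gold = 1.42·26.9527^0.38 ≈ 4.9650; c_gold = y_gold − 0.07·k_gold ≈ 3.0783.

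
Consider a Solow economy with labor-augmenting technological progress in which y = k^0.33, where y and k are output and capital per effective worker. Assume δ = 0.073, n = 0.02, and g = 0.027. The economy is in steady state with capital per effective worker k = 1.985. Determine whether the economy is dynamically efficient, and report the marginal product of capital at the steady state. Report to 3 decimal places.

dynamically efficient; MPK ≈ 0.208

Capital per effective worker breaks even when investment replaces (n + g + δ)·k; here n + g + δ = 0.12.
MPK = 0.33·k^(0.33−1) = 0.33·1.985^(-0.67) ≈ 0.2085.
MPK > 0.12, so the economy is dynamically efficient (under-saving).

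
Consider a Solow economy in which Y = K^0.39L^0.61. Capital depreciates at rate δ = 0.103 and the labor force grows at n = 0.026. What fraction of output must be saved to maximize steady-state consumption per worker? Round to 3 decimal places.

n + δ = 0.026 + 0.103 = 0.129.
At the golden rule MPK = n+δ, and in any Cobb-Douglas steady state s = (n+δ)·k/y = MPK·k/y = capital's share 0.39.

s_gold = 0.390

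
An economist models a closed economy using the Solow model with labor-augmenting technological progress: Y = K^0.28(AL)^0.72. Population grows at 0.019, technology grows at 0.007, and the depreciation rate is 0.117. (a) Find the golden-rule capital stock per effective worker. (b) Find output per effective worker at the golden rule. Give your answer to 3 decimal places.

n + g + δ = 0.019 + 0.007 + 0.117 = 0.143.
Golden rule sets MPK = n+g+δ: 0.28·k^(0.28−1) = 0.143, so k_gold = (0.28/0.143)^(1/0.72) ≈ 2.5428.
y_gold = 2.5428^0.28 ≈ 1.2986.

(a) k_gold ≈ 2.543; (b) y_gold ≈ 1.299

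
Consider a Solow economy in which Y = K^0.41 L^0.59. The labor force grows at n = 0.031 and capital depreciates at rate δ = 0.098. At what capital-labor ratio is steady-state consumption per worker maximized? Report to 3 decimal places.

Break-even investment rate: n + δ = 0.031 + 0.098 = 0.129.
Maximizing c = f(k) − (n+δ)·k gives f'(k) = n+δ, i.e. 0.41·k^(0.41−1) = 0.129, so k_gold = (0.41/0.129)^(1/0.59) ≈ 7.0987.

k_gold ≈ 7.099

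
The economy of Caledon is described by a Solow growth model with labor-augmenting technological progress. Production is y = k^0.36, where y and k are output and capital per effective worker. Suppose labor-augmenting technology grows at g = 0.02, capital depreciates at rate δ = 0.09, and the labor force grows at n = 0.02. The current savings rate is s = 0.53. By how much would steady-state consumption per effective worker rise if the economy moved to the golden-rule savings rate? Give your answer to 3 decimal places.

Δc ≈ 0.099

n + g + δ = 0.02 + 0.02 + 0.09 = 0.13.
Current steady state (s = 0.53): k* = (0.53/0.13)^(1/0.64) ≈ 8.9876, y* = 8.9876^0.36 ≈ 2.2045, c* = (1−0.53)·2.2045 ≈ 1.0361.
Setting f'(k) = n+g+δ gives 0.36·k^(0.36−1) = 0.13, hence k_gold = (0.36/0.13)^(1/0.64) ≈ 4.9112.
y_gold = 4.9112^0.36 ≈ 1.7735, c_gold = y_gold − 0.13·k_gold ≈ 1.1350.
Gain: Δc = 1.1350 − 1.0361 ≈ 0.0989.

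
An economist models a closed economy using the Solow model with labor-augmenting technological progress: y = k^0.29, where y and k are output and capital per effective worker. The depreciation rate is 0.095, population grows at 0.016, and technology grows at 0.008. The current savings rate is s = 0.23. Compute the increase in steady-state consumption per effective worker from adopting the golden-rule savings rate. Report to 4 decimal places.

Break-even investment rate: n + g + δ = 0.016 + 0.008 + 0.095 = 0.119.
Current steady state (s = 0.23): k* = (0.23/0.119)^(1/0.71) ≈ 2.5297, y* = 2.5297^0.29 ≈ 1.3089, c* = (1−0.23)·1.3089 ≈ 1.0078.
Maximizing c = f(k) − (n+g+δ)·k gives f'(k) = n+g+δ, i.e. 0.29·k^(0.29−1) = 0.119, so k_gold = (0.29/0.119)^(1/0.71) ≈ 3.5064.
y_gold = 3.5064^0.29 ≈ 1.4388, c_gold = y_gold − 0.119·k_gold ≈ 1.0216.
Gain: Δc = 1.0216 − 1.0078 ≈ 0.0138.

Δc ≈ 0.0138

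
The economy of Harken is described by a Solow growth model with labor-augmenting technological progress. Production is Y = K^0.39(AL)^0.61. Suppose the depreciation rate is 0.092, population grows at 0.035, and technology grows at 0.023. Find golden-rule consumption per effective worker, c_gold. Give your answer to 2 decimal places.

Break-even investment rate: n + g + δ = 0.035 + 0.023 + 0.092 = 0.15.
Maximizing c = f(k) − (n+g+δ)·k gives f'(k) = n+g+δ, i.e. 0.39·k^(0.39−1) = 0.15, so k_gold = (0.39/0.15)^(1/0.61) ≈ 4.7894.
y_gold = 4.7894^0.39 ≈ 1.8421.
c_gold = y_gold − (n+g+δ)·k_gold = 1.8421 − 0.15·4.7894 ≈ 1.1237.

c_gold ≈ 1.12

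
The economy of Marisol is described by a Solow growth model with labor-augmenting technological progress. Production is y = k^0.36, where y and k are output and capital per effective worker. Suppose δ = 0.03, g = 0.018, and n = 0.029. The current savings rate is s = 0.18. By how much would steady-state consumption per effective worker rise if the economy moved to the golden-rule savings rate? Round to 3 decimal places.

The effective depreciation rate is n + g + δ = 0.029 + 0.018 + 0.03 = 0.077.
Current steady state (s = 0.18): k* = (0.18/0.077)^(1/0.64) ≈ 3.7690, y* = 3.7690^0.36 ≈ 1.6123, c* = (1−0.18)·1.6123 ≈ 1.3221.
Maximizing c = f(k) − (n+g+δ)·k gives f'(k) = n+g+δ, i.e. 0.36·k^(0.36−1) = 0.077, so k_gold = (0.36/0.077)^(1/0.64) ≈ 11.1322.
y_gold = 11.1322^0.36 ≈ 2.3811, c_gold = y_gold − 0.077·k_gold ≈ 1.5239.
Gain: Δc = 1.5239 − 1.3221 ≈ 0.2018.

Δc ≈ 0.202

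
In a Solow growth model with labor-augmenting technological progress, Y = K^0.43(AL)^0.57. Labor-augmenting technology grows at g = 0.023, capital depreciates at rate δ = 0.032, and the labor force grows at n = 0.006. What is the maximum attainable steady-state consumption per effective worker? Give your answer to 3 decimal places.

n + g + δ = 0.006 + 0.023 + 0.032 = 0.061.
At the golden rule the marginal product of capital equals n+g+δ: 0.43·k^(0.43−1) = 0.061. Solving, k_gold = (0.43/0.061)^(1/0.57) ≈ 30.7583.
y_gold = 30.7583^0.43 ≈ 4.3634.
c_gold = y_gold − (n+g+δ)·k_gold = 4.3634 − 0.061·30.7583 ≈ 2.4871.

c_gold ≈ 2.487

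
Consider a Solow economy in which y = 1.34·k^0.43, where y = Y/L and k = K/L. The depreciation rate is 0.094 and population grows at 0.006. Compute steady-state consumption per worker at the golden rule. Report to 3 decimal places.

c_gold ≈ 2.862

n + δ = 0.006 + 0.094 = 0.1.
Setting f'(k) = n+δ gives 0.43·1.34·k^(0.43−1) = 0.1, hence k_gold = (0.43·1.34/0.1)^(1/0.57) ≈ 21.5943.
y_gold = 1.34·21.5943^0.43 ≈ 5.0219.
c_gold = y_gold − (n+δ)·k_gold = 5.0219 − 0.1·21.5943 ≈ 2.8625.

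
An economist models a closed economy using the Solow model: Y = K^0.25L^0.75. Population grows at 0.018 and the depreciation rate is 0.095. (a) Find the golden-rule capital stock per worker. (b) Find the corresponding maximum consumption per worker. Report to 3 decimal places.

(a) k_gold ≈ 2.883; (b) c_gold ≈ 0.977

Break-even investment rate: n + δ = 0.018 + 0.095 = 0.113.
At the golden rule the marginal product of capital equals n+δ: 0.25·k^(0.25−1) = 0.113. Solving, k_gold = (0.25/0.113)^(1/0.75) ≈ 2.8828.
y_gold = 2.8828^0.25 ≈ 1.3030; c_gold = y_gold − 0.113·k_gold ≈ 0.9773.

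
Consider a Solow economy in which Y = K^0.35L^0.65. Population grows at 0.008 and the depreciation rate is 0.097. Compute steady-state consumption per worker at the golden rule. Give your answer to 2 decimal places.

The effective depreciation rate is n + δ = 0.008 + 0.097 = 0.105.
At the golden rule the marginal product of capital equals n+δ: 0.35·k^(0.35−1) = 0.105. Solving, k_gold = (0.35/0.105)^(1/0.65) ≈ 6.3742.
y_gold = 6.3742^0.35 ≈ 1.9123.
c_gold = y_gold − (n+δ)·k_gold = 1.9123 − 0.105·6.3742 ≈ 1.2430.

c_gold ≈ 1.24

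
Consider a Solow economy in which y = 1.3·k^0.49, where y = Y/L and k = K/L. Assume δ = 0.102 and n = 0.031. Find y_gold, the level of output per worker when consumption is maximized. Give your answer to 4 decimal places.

Capital per worker breaks even when investment replaces (n + δ)·k; here n + δ = 0.133.
Golden rule sets MPK = n+δ: 0.49·1.3·k^(0.49−1) = 0.133, so k_gold = (0.49·1.3/0.133)^(1/0.51) ≈ 21.5724.
Output: y_gold = 1.3·k_gold^0.49 = 1.3·21.5724^0.49 ≈ 5.8554.

y_gold ≈ 5.8554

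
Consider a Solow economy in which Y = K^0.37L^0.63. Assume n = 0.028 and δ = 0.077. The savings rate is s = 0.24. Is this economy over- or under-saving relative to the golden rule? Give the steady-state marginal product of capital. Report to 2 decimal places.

under-saving; MPK ≈ 0.16

n + δ = 0.028 + 0.077 = 0.105.
Steady-state k*: s·k^0.37 = 0.105·k gives k* = (0.24/0.105)^(1/0.63) ≈ 3.7143.
MPK = 0.37·3.7143^(-0.63) ≈ 0.1619.
MPK > n+δ = 0.105, so the economy is dynamically efficient (under-saving).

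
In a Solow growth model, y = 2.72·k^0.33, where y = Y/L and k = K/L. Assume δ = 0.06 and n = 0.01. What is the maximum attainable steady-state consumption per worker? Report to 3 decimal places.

c_gold ≈ 6.403

Capital per worker breaks even when investment replaces (n + δ)·k; here n + δ = 0.07.
Maximizing c = f(k) − (n+δ)·k gives f'(k) = n+δ, i.e. 0.33·2.72·k^(0.33−1) = 0.07, so k_gold = (0.33·2.72/0.07)^(1/0.67) ≈ 45.0514.
y_gold = 2.72·45.0514^0.33 ≈ 9.5564.
c_gold = y_gold − (n+δ)·k_gold = 9.5564 − 0.07·45.0514 ≈ 6.4028.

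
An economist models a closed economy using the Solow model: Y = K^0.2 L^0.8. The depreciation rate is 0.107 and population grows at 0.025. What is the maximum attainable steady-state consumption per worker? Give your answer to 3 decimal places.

The effective depreciation rate is n + δ = 0.025 + 0.107 = 0.132.
Setting f'(k) = n+δ gives 0.2·k^(0.2−1) = 0.132, hence k_gold = (0.2/0.132)^(1/0.8) ≈ 1.6810.
y_gold = 1.6810^0.2 ≈ 1.1095.
c_gold = y_gold − (n+δ)·k_gold = 1.1095 − 0.132·1.6810 ≈ 0.8876.

c_gold ≈ 0.888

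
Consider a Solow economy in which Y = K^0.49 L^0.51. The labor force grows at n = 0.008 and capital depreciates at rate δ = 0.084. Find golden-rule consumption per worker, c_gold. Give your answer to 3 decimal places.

c_gold ≈ 2.544

Break-even investment rate: n + δ = 0.008 + 0.084 = 0.092.
Maximizing c = f(k) − (n+δ)·k gives f'(k) = n+δ, i.e. 0.49·k^(0.49−1) = 0.092, so k_gold = (0.49/0.092)^(1/0.51) ≈ 26.5662.
y_gold = 26.5662^0.49 ≈ 4.9879.
c_gold = y_gold − (n+δ)·k_gold = 4.9879 − 0.092·26.5662 ≈ 2.5439.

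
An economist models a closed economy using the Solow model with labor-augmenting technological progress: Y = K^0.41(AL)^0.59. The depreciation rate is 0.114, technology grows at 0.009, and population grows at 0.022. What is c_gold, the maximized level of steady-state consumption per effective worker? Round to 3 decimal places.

c_gold ≈ 1.215

n + g + δ = 0.022 + 0.009 + 0.114 = 0.145.
Setting f'(k) = n+g+δ gives 0.41·k^(0.41−1) = 0.145, hence k_gold = (0.41/0.145)^(1/0.59) ≈ 5.8225.
y_gold = 5.8225^0.41 ≈ 2.0592.
c_gold = y_gold − (n+g+δ)·k_gold = 2.0592 − 0.145·5.8225 ≈ 1.2149.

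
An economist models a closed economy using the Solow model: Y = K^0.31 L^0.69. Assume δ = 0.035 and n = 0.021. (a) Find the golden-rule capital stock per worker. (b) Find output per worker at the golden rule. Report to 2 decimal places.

Capital per worker breaks even when investment replaces (n + δ)·k; here n + δ = 0.056.
Setting f'(k) = n+δ gives 0.31·k^(0.31−1) = 0.056, hence k_gold = (0.31/0.056)^(1/0.69) ≈ 11.9416.
y_gold = 11.9416^0.31 ≈ 2.1572.

(a) k_gold ≈ 11.94; (b) y_gold ≈ 2.16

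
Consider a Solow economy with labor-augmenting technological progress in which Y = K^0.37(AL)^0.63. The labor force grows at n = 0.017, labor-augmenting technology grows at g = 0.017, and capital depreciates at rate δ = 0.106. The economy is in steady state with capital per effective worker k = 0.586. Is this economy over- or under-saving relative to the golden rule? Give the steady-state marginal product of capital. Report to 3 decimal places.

Capital per effective worker breaks even when investment replaces (n + g + δ)·k; here n + g + δ = 0.14.
MPK = 0.37·k^(0.37−1) = 0.37·0.586^(-0.63) ≈ 0.5181.
MPK > 0.14, so the economy is dynamically efficient (under-saving).

under-saving; MPK ≈ 0.518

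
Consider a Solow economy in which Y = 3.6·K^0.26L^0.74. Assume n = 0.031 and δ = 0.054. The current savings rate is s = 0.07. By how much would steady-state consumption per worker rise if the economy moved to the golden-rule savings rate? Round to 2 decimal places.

The effective depreciation rate is n + δ = 0.031 + 0.054 = 0.085.
Current steady state (s = 0.07): k* = (0.07·3.6/0.085)^(1/0.74) ≈ 4.3432, y* = 3.6·4.3432^0.26 ≈ 5.2739, c* = (1−0.07)·5.2739 ≈ 4.9047.
Setting f'(k) = n+δ gives 0.26·3.6·k^(0.26−1) = 0.085, hence k_gold = (0.26·3.6/0.085)^(1/0.74) ≈ 25.5808.
y_gold = 3.6·25.5808^0.26 ≈ 8.3630, c_gold = y_gold − 0.085·k_gold ≈ 6.1886.
Gain: Δc = 6.1886 − 4.9047 ≈ 1.2838.

Δc ≈ 1.28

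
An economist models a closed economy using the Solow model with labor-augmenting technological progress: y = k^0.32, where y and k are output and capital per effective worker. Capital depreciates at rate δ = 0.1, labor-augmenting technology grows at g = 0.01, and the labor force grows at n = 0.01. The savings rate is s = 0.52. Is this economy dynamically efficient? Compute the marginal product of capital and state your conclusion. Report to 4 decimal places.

The effective depreciation rate is n + g + δ = 0.01 + 0.01 + 0.1 = 0.12.
Steady-state k*: s·k^0.32 = 0.12·k gives k* = (0.52/0.12)^(1/0.68) ≈ 8.6398.
MPK = 0.32·8.6398^(-0.68) ≈ 0.0738.
MPK < n+g+δ = 0.12, so the economy is dynamically inefficient (over-saving).

dynamically inefficient; MPK ≈ 0.0738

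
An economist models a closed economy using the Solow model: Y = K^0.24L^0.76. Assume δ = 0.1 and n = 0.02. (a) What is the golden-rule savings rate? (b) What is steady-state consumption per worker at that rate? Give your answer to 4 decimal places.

Capital per worker breaks even when investment replaces (n + δ)·k; here n + δ = 0.12.
For Cobb-Douglas, s_gold equals capital's share: s_gold = 0.24.
At the golden rule the marginal product of capital equals n+δ: 0.24·k^(0.24−1) = 0.12. Solving, k_gold = (0.24/0.12)^(1/0.76) ≈ 2.4894.
y_gold = 2.4894^0.24 ≈ 1.2447; c_gold = (1−0.24)·y_gold ≈ 0.9460.

(a) s_gold = 0.2400; (b) c_gold ≈ 0.9460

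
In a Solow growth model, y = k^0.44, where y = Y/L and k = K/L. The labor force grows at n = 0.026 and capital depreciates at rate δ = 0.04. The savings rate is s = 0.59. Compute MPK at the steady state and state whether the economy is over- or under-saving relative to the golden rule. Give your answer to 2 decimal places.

Break-even investment rate: n + δ = 0.026 + 0.04 = 0.066.
Steady-state k*: s·k^0.44 = 0.066·k gives k* = (0.59/0.066)^(1/0.56) ≈ 49.9763.
MPK = 0.44·49.9763^(-0.56) ≈ 0.0492.
MPK < n+δ = 0.066, so the economy is dynamically inefficient (over-saving).

over-saving; MPK ≈ 0.05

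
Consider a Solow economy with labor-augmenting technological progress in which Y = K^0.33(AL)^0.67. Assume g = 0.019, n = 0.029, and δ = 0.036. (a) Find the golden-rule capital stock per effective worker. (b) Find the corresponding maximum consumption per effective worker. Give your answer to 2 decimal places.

The effective depreciation rate is n + g + δ = 0.029 + 0.019 + 0.036 = 0.084.
Golden rule sets MPK = n+g+δ: 0.33·k^(0.33−1) = 0.084, so k_gold = (0.33/0.084)^(1/0.67) ≈ 7.7076.
y_gold = 7.7076^0.33 ≈ 1.9619; c_gold = y_gold − 0.084·k_gold ≈ 1.3145.

(a) k_gold ≈ 7.71; (b) c_gold ≈ 1.31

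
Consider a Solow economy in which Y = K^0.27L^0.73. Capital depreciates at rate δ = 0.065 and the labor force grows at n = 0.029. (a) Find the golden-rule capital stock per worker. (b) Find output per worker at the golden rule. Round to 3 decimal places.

(a) k_gold ≈ 4.243; (b) y_gold ≈ 1.477

Break-even investment rate: n + δ = 0.029 + 0.065 = 0.094.
At the golden rule the marginal product of capital equals n+δ: 0.27·k^(0.27−1) = 0.094. Solving, k_gold = (0.27/0.094)^(1/0.73) ≈ 4.2435.
y_gold = 4.2435^0.27 ≈ 1.4774.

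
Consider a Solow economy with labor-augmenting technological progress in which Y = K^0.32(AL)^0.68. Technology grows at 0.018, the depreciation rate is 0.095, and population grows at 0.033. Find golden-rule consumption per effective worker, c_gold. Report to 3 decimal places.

c_gold ≈ 0.984

The effective depreciation rate is n + g + δ = 0.033 + 0.018 + 0.095 = 0.146.
Maximizing c = f(k) − (n+g+δ)·k gives f'(k) = n+g+δ, i.e. 0.32·k^(0.32−1) = 0.146, so k_gold = (0.32/0.146)^(1/0.68) ≈ 3.1708.
y_gold = 3.1708^0.32 ≈ 1.4467.
c_gold = y_gold − (n+g+δ)·k_gold = 1.4467 − 0.146·3.1708 ≈ 0.9837.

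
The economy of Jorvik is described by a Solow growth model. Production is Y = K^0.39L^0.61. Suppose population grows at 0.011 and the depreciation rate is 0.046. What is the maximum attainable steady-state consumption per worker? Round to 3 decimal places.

c_gold ≈ 2.086

Break-even investment rate: n + δ = 0.011 + 0.046 = 0.057.
Golden rule sets MPK = n+δ: 0.39·k^(0.39−1) = 0.057, so k_gold = (0.39/0.057)^(1/0.61) ≈ 23.3972.
y_gold = 23.3972^0.39 ≈ 3.4196.
c_gold = y_gold − (n+δ)·k_gold = 3.4196 − 0.057·23.3972 ≈ 2.0859.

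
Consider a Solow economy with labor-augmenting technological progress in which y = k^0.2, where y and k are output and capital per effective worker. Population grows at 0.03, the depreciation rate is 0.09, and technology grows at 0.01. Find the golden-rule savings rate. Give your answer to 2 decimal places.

s_gold = 0.20

Break-even investment rate: n + g + δ = 0.03 + 0.01 + 0.09 = 0.13.
At the golden rule MPK = n+g+δ, and in any Cobb-Douglas steady state s = (n+g+δ)·k/y = MPK·k/y = capital's share 0.2.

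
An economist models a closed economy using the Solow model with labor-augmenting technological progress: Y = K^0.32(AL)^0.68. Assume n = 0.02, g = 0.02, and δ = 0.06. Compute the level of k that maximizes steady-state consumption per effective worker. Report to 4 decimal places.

k_gold ≈ 5.5318

The effective depreciation rate is n + g + δ = 0.02 + 0.02 + 0.06 = 0.1.
Setting f'(k) = n+g+δ gives 0.32·k^(0.32−1) = 0.1, hence k_gold = (0.32/0.1)^(1/0.68) ≈ 5.5318.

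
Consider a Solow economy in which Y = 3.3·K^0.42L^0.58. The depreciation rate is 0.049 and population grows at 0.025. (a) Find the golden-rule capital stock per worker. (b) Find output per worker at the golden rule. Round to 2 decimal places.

Capital per worker breaks even when investment replaces (n + δ)·k; here n + δ = 0.074.
Golden rule sets MPK = n+δ: 0.42·3.3·k^(0.42−1) = 0.074, so k_gold = (0.42·3.3/0.074)^(1/0.58) ≈ 156.3219.
y_gold = 3.3·156.3219^0.42 ≈ 27.5424.

(a) k_gold ≈ 156.32; (b) y_gold ≈ 27.54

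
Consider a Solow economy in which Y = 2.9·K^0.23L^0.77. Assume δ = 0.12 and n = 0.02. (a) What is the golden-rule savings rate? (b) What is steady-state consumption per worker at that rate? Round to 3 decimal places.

(a) s_gold = 0.230; (b) c_gold ≈ 3.560

n + δ = 0.02 + 0.12 = 0.14.
For Cobb-Douglas, s_gold equals capital's share: s_gold = 0.23.
At the golden rule the marginal product of capital equals n+δ: 0.23·2.9·k^(0.23−1) = 0.14. Solving, k_gold = (0.23·2.9/0.14)^(1/0.77) ≈ 7.5948.
y_gold = 2.9·7.5948^0.23 ≈ 4.6229; c_gold = (1−0.23)·y_gold ≈ 3.5597.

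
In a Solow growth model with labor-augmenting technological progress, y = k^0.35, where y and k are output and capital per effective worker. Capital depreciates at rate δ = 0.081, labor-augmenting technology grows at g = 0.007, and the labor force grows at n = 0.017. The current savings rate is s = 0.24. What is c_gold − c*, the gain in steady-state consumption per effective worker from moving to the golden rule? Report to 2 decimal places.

n + g + δ = 0.017 + 0.007 + 0.081 = 0.105.
Current steady state (s = 0.24): k* = (0.24/0.105)^(1/0.65) ≈ 3.5673, y* = 3.5673^0.35 ≈ 1.5607, c* = (1−0.24)·1.5607 ≈ 1.1861.
Maximizing c = f(k) − (n+g+δ)·k gives f'(k) = n+g+δ, i.e. 0.35·k^(0.35−1) = 0.105, so k_gold = (0.35/0.105)^(1/0.65) ≈ 6.3742.
y_gold = 6.3742^0.35 ≈ 1.9123, c_gold = y_gold − 0.105·k_gold ≈ 1.2430.
Gain: Δc = 1.2430 − 1.1861 ≈ 0.0568.

Δc ≈ 0.06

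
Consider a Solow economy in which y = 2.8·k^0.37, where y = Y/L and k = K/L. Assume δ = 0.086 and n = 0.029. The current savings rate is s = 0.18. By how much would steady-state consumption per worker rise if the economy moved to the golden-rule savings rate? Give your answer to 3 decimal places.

Δc ≈ 0.946

Capital per worker breaks even when investment replaces (n + δ)·k; here n + δ = 0.115.
Current steady state (s = 0.18): k* = (0.18·2.8/0.115)^(1/0.63) ≈ 10.4381, y* = 2.8·10.4381^0.37 ≈ 6.6688, c* = (1−0.18)·6.6688 ≈ 5.4684.
At the golden rule the marginal product of capital equals n+δ: 0.37·2.8·k^(0.37−1) = 0.115. Solving, k_gold = (0.37·2.8/0.115)^(1/0.63) ≈ 32.7594.
y_gold = 2.8·32.7594^0.37 ≈ 10.1820, c_gold = y_gold − 0.115·k_gold ≈ 6.4147.
Gain: Δc = 6.4147 − 5.4684 ≈ 0.9462.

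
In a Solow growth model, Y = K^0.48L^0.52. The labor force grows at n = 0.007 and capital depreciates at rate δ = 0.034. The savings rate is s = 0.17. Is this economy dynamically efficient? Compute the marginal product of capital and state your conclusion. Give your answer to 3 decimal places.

Break-even investment rate: n + δ = 0.007 + 0.034 = 0.041.
Steady-state k*: s·k^0.48 = 0.041·k gives k* = (0.17/0.041)^(1/0.52) ≈ 15.4105.
MPK = 0.48·15.4105^(-0.52) ≈ 0.1158.
MPK > n+δ = 0.041, so the economy is dynamically efficient (under-saving).

dynamically efficient; MPK ≈ 0.116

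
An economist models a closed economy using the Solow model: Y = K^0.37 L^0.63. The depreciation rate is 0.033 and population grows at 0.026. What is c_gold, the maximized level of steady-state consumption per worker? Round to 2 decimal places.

c_gold ≈ 1.85

Capital per worker breaks even when investment replaces (n + δ)·k; here n + δ = 0.059.
At the golden rule the marginal product of capital equals n+δ: 0.37·k^(0.37−1) = 0.059. Solving, k_gold = (0.37/0.059)^(1/0.63) ≈ 18.4346.
y_gold = 18.4346^0.37 ≈ 2.9396.
c_gold = y_gold − (n+δ)·k_gold = 2.9396 − 0.059·18.4346 ≈ 1.8519.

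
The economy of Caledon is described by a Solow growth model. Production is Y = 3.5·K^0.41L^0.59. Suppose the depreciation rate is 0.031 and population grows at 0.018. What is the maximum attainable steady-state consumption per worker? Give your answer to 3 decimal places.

c_gold ≈ 21.583

n + δ = 0.018 + 0.031 = 0.049.
Maximizing c = f(k) − (n+δ)·k gives f'(k) = n+δ, i.e. 0.41·3.5·k^(0.41−1) = 0.049, so k_gold = (0.41·3.5/0.049)^(1/0.59) ≈ 306.0958.
y_gold = 3.5·306.0958^0.41 ≈ 36.5822.
c_gold = y_gold − (n+δ)·k_gold = 36.5822 − 0.049·306.0958 ≈ 21.5835.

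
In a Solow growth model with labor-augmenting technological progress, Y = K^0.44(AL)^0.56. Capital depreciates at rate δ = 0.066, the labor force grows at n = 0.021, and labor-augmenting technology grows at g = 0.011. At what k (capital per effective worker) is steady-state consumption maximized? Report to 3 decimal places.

Break-even investment rate: n + g + δ = 0.021 + 0.011 + 0.066 = 0.098.
At the golden rule the marginal product of capital equals n+g+δ: 0.44·k^(0.44−1) = 0.098. Solving, k_gold = (0.44/0.098)^(1/0.56) ≈ 14.6114.

k_gold ≈ 14.611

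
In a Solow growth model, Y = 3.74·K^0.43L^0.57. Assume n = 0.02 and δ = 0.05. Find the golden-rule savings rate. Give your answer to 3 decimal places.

s_gold = 0.430

Capital per worker breaks even when investment replaces (n + δ)·k; here n + δ = 0.07.
At the golden rule MPK = n+δ, and in any Cobb-Douglas steady state s = (n+δ)·k/y = MPK·k/y = capital's share 0.43.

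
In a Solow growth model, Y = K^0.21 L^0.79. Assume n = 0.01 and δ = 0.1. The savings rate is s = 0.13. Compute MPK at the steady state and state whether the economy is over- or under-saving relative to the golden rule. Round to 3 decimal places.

under-saving; MPK ≈ 0.178

Break-even investment rate: n + δ = 0.01 + 0.1 = 0.11.
Steady-state k*: s·k^0.21 = 0.11·k gives k* = (0.13/0.11)^(1/0.79) ≈ 1.2355.
MPK = 0.21·1.2355^(-0.79) ≈ 0.1777.
MPK > n+δ = 0.11, so the economy is dynamically efficient (under-saving).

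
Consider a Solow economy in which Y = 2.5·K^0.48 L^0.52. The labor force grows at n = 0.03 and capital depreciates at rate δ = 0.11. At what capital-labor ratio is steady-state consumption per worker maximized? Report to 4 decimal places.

The effective depreciation rate is n + δ = 0.03 + 0.11 = 0.14.
Golden rule sets MPK = n+δ: 0.48·2.5·k^(0.48−1) = 0.14, so k_gold = (0.48·2.5/0.14)^(1/0.52) ≈ 62.2778.

k_gold ≈ 62.2778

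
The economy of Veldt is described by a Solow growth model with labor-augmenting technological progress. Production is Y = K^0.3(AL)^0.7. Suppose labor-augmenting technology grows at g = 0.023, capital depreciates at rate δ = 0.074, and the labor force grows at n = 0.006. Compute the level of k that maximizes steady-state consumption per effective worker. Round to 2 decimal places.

The effective depreciation rate is n + g + δ = 0.006 + 0.023 + 0.074 = 0.103.
Maximizing c = f(k) − (n+g+δ)·k gives f'(k) = n+g+δ, i.e. 0.3·k^(0.3−1) = 0.103, so k_gold = (0.3/0.103)^(1/0.7) ≈ 4.6054.

k_gold ≈ 4.61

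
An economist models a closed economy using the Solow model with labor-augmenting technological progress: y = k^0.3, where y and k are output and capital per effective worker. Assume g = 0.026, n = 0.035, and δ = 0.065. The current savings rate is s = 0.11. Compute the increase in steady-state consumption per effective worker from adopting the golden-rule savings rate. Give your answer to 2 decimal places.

Break-even investment rate: n + g + δ = 0.035 + 0.026 + 0.065 = 0.126.
Current steady state (s = 0.11): k* = (0.11/0.126)^(1/0.7) ≈ 0.8237, y* = 0.8237^0.3 ≈ 0.9435, c* = (1−0.11)·0.9435 ≈ 0.8397.
Golden rule sets MPK = n+g+δ: 0.3·k^(0.3−1) = 0.126, so k_gold = (0.3/0.126)^(1/0.7) ≈ 3.4531.
y_gold = 3.4531^0.3 ≈ 1.4503, c_gold = y_gold − 0.126·k_gold ≈ 1.0152.
Gain: Δc = 1.0152 − 0.8397 ≈ 0.1755.

Δc ≈ 0.18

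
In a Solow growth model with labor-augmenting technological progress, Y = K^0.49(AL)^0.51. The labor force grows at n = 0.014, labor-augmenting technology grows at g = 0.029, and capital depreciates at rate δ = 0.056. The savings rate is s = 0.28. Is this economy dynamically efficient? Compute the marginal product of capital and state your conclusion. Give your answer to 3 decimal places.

dynamically efficient; MPK ≈ 0.173

n + g + δ = 0.014 + 0.029 + 0.056 = 0.099.
Steady-state k*: s·k^0.49 = 0.099·k gives k* = (0.28/0.099)^(1/0.51) ≈ 7.6796.
MPK = 0.49·7.6796^(-0.51) ≈ 0.1733.
MPK > n+g+δ = 0.099, so the economy is dynamically efficient (under-saving).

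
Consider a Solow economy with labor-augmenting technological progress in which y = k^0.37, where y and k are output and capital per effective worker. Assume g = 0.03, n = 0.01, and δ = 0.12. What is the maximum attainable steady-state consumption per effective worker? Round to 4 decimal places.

c_gold ≈ 1.0308

The effective depreciation rate is n + g + δ = 0.01 + 0.03 + 0.12 = 0.16.
Golden rule sets MPK = n+g+δ: 0.37·k^(0.37−1) = 0.16, so k_gold = (0.37/0.16)^(1/0.63) ≈ 3.7836.
y_gold = 3.7836^0.37 ≈ 1.6362.
c_gold = y_gold − (n+g+δ)·k_gold = 1.6362 − 0.16·3.7836 ≈ 1.0308.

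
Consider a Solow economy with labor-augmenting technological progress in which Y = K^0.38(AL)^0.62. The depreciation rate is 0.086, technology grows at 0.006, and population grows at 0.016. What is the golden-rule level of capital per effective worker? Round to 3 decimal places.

k_gold ≈ 7.607

The effective depreciation rate is n + g + δ = 0.016 + 0.006 + 0.086 = 0.108.
Golden rule sets MPK = n+g+δ: 0.38·k^(0.38−1) = 0.108, so k_gold = (0.38/0.108)^(1/0.62) ≈ 7.6072.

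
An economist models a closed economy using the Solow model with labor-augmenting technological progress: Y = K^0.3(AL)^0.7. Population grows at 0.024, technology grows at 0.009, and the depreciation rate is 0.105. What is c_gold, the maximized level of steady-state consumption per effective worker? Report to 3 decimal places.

The effective depreciation rate is n + g + δ = 0.024 + 0.009 + 0.105 = 0.138.
Maximizing c = f(k) − (n+g+δ)·k gives f'(k) = n+g+δ, i.e. 0.3·k^(0.3−1) = 0.138, so k_gold = (0.3/0.138)^(1/0.7) ≈ 3.0323.
y_gold = 3.0323^0.3 ≈ 1.3949.
c_gold = y_gold − (n+g+δ)·k_gold = 1.3949 − 0.138·3.0323 ≈ 0.9764.

c_gold ≈ 0.976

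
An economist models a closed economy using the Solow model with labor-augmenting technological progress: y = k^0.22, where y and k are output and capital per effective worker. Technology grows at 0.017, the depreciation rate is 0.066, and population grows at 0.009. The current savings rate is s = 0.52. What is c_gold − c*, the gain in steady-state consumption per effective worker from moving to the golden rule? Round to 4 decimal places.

Capital per effective worker breaks even when investment replaces (n + g + δ)·k; here n + g + δ = 0.092.
Current steady state (s = 0.52): k* = (0.52/0.092)^(1/0.78) ≈ 9.2125, y* = 9.2125^0.22 ≈ 1.6299, c* = (1−0.52)·1.6299 ≈ 0.7824.
Maximizing c = f(k) − (n+g+δ)·k gives f'(k) = n+g+δ, i.e. 0.22·k^(0.22−1) = 0.092, so k_gold = (0.22/0.092)^(1/0.78) ≈ 3.0579.
y_gold = 3.0579^0.22 ≈ 1.2788, c_gold = y_gold − 0.092·k_gold ≈ 0.9974.
Gain: Δc = 0.9974 − 0.7824 ≈ 0.2151.

Δc ≈ 0.2151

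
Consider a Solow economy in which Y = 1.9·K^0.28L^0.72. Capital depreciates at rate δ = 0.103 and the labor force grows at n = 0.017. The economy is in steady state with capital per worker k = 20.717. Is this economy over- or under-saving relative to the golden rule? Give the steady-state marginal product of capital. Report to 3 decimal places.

over-saving; MPK ≈ 0.060

The effective depreciation rate is n + δ = 0.017 + 0.103 = 0.12.
MPK = 0.28·1.9·k^(0.28−1) = 0.28·1.9·20.717^(-0.72) ≈ 0.0600.
MPK < 0.12, so the economy is dynamically inefficient (over-saving).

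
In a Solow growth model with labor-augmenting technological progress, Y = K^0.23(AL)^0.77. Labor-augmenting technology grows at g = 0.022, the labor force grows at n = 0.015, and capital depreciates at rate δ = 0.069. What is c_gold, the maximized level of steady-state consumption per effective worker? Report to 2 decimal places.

c_gold ≈ 0.97

n + g + δ = 0.015 + 0.022 + 0.069 = 0.106.
At the golden rule the marginal product of capital equals n+g+δ: 0.23·k^(0.23−1) = 0.106. Solving, k_gold = (0.23/0.106)^(1/0.77) ≈ 2.7347.
y_gold = 2.7347^0.23 ≈ 1.2603.
c_gold = y_gold − (n+g+δ)·k_gold = 1.2603 − 0.106·2.7347 ≈ 0.9705.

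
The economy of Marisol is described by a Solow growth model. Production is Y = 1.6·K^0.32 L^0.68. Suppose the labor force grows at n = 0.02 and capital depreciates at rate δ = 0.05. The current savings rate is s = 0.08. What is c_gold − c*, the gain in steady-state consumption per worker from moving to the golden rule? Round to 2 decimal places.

Δc ≈ 0.82

Capital per worker breaks even when investment replaces (n + δ)·k; here n + δ = 0.07.
Current steady state (s = 0.08): k* = (0.08·1.6/0.07)^(1/0.68) ≈ 2.4292, y* = 1.6·2.4292^0.32 ≈ 2.1255, c* = (1−0.08)·2.1255 ≈ 1.9555.
Golden rule sets MPK = n+δ: 0.32·1.6·k^(0.32−1) = 0.07, so k_gold = (0.32·1.6/0.07)^(1/0.68) ≈ 18.6570.
y_gold = 1.6·18.6570^0.32 ≈ 4.0812, c_gold = y_gold − 0.07·k_gold ≈ 2.7752.
Gain: Δc = 2.7752 − 1.9555 ≈ 0.8197.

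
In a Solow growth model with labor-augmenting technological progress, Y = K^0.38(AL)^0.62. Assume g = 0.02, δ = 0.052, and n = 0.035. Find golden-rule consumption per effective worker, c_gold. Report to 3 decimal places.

c_gold ≈ 1.348

Capital per effective worker breaks even when investment replaces (n + g + δ)·k; here n + g + δ = 0.107.
Maximizing c = f(k) − (n+g+δ)·k gives f'(k) = n+g+δ, i.e. 0.38·k^(0.38−1) = 0.107, so k_gold = (0.38/0.107)^(1/0.62) ≈ 7.7222.
y_gold = 7.7222^0.38 ≈ 2.1744.
c_gold = y_gold − (n+g+δ)·k_gold = 2.1744 − 0.107·7.7222 ≈ 1.3481.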